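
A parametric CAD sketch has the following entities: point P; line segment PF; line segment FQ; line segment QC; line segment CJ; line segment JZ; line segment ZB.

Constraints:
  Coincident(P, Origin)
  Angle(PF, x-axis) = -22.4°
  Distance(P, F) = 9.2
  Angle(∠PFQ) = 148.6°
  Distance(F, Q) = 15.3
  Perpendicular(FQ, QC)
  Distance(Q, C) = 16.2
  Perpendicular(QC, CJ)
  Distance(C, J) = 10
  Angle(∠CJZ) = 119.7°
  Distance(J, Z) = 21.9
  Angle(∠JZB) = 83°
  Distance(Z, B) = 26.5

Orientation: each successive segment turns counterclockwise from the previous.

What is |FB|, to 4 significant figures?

22.96

∠CJZ = 119.7° gives JZ at -110.7° from the x-axis; with |JZ| = 21.9, Z = (3.465, -7.162). ∠JZB = 83.0° gives ZB at -13.70° from the x-axis; with |ZB| = 26.5, B = (29.21, -13.44). Then |FB| = |B − F| = 22.96.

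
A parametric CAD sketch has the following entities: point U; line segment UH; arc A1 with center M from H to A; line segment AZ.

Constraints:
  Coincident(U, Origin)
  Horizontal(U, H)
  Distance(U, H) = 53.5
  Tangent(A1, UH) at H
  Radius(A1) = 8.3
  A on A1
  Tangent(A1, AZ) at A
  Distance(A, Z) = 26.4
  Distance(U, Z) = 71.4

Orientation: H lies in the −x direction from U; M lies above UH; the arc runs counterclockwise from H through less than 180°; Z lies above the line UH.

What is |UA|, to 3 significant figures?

48.7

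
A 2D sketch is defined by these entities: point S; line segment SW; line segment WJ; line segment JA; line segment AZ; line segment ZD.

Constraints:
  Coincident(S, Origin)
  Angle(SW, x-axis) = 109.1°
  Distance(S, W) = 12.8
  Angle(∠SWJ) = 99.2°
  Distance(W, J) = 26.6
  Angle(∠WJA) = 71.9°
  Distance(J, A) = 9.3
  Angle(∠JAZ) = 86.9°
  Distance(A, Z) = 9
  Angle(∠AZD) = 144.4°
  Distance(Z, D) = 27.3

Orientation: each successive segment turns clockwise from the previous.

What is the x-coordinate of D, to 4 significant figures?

-12.04

S is at the origin; SW runs at 109.1° with length 12.8, so W = (-4.188, 12.10). ∠SWJ = 99.2° gives WJ at 28.30° from the x-axis; with |WJ| = 26.6, J = (19.23, 24.71). ∠WJA = 71.9° gives JA at -79.80° from the x-axis; with |JA| = 9.3, A = (20.88, 15.55). ∠JAZ = 86.9° gives AZ at -172.9° from the x-axis; with |AZ| = 9.0, Z = (11.95, 14.44). ∠AZD = 144.4° gives ZD at 151.5° from the x-axis; with |ZD| = 27.3, D = (-12.04, 27.47). So D.x = -12.04.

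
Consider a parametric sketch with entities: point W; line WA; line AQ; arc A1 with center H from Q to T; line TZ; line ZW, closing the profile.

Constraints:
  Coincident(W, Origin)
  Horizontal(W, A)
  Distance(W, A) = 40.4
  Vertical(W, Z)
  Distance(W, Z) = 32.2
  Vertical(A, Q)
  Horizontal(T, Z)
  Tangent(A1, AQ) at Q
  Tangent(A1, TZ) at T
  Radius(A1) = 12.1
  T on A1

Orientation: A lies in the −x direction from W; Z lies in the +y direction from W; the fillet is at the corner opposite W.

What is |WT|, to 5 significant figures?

42.869

The virtual corner opposite W is at (-40.400, 32.200). The tangent condition forces HQ to be normal to AQ and tangency of A1 to TZ means the radius HT is perpendicular to TZ, with radius 12.1, so the center H sits 12.1 in from both sides at H = (-28.300, 20.100). That places the tangent points at Q = (-40.400, 20.100) on AQ and T = (-28.300, 32.200) on TZ. Then |WT| = |T − W| = 42.869.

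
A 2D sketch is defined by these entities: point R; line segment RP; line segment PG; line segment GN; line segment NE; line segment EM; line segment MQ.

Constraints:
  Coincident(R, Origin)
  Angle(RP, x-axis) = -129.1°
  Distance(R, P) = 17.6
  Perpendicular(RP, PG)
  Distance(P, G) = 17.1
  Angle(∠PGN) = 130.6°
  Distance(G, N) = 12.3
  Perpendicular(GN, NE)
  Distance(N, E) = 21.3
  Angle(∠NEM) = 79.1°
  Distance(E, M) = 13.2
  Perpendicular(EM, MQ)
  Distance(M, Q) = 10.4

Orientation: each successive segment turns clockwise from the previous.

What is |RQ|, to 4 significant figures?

15.87

R is at the origin; RP runs at -129.1° with length 17.6, so P = (-11.10, -13.66). RP ⟂ PG, so PG runs at 140.9°; with |PG| = 17.1, G = (-24.37, -2.874). ∠PGN = 130.6° gives GN at 91.50° from the x-axis; with |GN| = 12.3, N = (-24.69, 9.422). GN is perpendicular to NE, so NE runs at 1.500°; with |NE| = 21.3, E = (-3.400, 9.979). ∠NEM = 79.1° gives EM at -99.40° from the x-axis; with |EM| = 13.2, M = (-5.555, -3.043). EM ⟂ MQ, so MQ runs at 170.6°; with |MQ| = 10.4, Q = (-15.82, -1.345). Then |RQ| = |Q − R| = 15.87.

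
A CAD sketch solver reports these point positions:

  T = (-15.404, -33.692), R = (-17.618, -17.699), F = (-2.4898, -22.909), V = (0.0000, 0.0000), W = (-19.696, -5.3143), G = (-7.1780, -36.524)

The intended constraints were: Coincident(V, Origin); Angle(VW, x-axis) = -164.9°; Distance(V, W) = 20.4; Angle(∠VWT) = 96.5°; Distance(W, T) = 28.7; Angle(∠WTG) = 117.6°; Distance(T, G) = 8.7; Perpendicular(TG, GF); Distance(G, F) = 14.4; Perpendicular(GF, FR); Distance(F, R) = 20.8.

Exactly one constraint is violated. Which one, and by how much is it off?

Distance(F, R) = 20.8 — off by 4.80.

V = (0.00, 0.00) ✓; VW at -164.9° ✓; |VW| = 20.40 ✓; ∠VWT = 96.50° ✓; |WT| = 28.70 ✓; ∠WTG = 117.6° ✓; |TG| = 8.700 ✓; ∠(TG, GF) = 90.00° ✓; |GF| = 14.40 ✓; ∠(GF, FR) = 90.00° ✓; |FR| = 16.00 ✗.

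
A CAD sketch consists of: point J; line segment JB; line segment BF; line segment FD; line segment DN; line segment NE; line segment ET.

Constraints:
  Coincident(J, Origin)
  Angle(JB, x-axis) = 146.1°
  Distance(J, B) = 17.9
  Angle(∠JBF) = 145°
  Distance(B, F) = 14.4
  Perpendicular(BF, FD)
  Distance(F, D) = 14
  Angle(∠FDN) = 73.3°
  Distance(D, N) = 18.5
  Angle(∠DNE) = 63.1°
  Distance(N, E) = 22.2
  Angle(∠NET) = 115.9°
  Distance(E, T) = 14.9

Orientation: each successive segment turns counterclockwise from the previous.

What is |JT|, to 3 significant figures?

42.9

J is at the origin; JB runs at 146.1° with length 17.9, so B = (-14.9, 9.98). ∠JBF = 145.0° gives BF at -179° from the x-axis; with |BF| = 14.4, F = (-29.3, 9.71). The perpendicularity gives FD at right angles to BF, so FD runs at -88.9°; with |FD| = 14.0, D = (-29.0, -4.29). ∠FDN = 73.3° gives DN at 17.8° from the x-axis; with |DN| = 18.5, N = (-11.4, 1.37). ∠DNE = 63.1° gives NE at 135° from the x-axis; with |NE| = 22.2, E = (-27.0, 17.1). ∠NET = 115.9° gives ET at -161° from the x-axis; with |ET| = 14.9, T = (-41.1, 12.3). Then |JT| = |T − J| = 42.9.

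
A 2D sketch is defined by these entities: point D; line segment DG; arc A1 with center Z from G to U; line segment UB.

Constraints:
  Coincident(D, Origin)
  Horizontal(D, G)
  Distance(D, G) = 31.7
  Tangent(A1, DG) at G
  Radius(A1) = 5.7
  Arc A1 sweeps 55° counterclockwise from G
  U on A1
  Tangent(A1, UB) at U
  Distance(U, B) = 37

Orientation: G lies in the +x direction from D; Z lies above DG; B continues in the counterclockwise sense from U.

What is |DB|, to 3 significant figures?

66.2

D is at the origin; D and G share the same y with |DG| = 31.7 and G on the +x side, so G = (31.7, 0.00). Tangency of A1 to DG means the radius ZG is perpendicular to DG, so Z = G + (0, 5.7) = (31.7, 5.70). On A1, G sits at bearing -90° from Z; a 55° counterclockwise sweep puts U at bearing -35°, so U = Z + 5.7·(cos -35°, sin -35°) = (36.4, 2.43). Tangency of A1 to UB means the radius ZU is perpendicular to UB, so UB runs along (−sin -35°, cos -35°); with |UB| = 37.0, B = (57.6, 32.7). Then |DB| = |B − D| = 66.2.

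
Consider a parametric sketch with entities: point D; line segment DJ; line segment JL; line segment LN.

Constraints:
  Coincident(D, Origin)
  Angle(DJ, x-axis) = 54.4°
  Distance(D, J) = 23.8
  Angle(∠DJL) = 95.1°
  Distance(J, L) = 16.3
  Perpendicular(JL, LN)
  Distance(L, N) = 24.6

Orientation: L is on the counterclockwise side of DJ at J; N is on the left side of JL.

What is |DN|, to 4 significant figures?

18.44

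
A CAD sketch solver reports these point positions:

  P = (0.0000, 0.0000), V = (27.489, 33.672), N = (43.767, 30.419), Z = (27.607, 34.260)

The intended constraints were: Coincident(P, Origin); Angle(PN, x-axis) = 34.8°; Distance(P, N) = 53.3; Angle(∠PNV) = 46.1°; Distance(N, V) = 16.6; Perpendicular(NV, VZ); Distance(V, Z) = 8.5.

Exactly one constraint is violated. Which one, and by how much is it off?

Distance(V, Z) = 8.5 — off by 7.90.

P = (0.00, 0.00) ✓; PN at 34.80° ✓; |PN| = 53.30 ✓; ∠PNV = 46.10° ✓; |NV| = 16.60 ✓; ∠(NV, VZ) = 90.05° ✓; |VZ| = 0.5997 ✗.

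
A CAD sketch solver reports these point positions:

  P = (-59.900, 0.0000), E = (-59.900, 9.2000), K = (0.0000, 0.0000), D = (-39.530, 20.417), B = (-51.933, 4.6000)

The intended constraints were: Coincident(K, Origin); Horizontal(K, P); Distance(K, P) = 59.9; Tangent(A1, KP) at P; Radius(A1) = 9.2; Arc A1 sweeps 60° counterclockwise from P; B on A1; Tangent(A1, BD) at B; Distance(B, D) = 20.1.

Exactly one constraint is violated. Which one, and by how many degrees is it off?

Tangent(A1, BD) at B — off by 8.10°.

K = (0.00, 0.00) ✓; K.y = 0.00, P.y = 0.00 ✓; |KP| = 59.90 ✓; ∠(EP, PK) = 90.00° ✓; |EP| = 9.200 ✓; bearing(E→B) − bearing(E→P) = 60.00° ✓; |EB| = 9.200 ✓; ∠(EB, BD) = 98.10° ✗; |BD| = 20.10 ✓.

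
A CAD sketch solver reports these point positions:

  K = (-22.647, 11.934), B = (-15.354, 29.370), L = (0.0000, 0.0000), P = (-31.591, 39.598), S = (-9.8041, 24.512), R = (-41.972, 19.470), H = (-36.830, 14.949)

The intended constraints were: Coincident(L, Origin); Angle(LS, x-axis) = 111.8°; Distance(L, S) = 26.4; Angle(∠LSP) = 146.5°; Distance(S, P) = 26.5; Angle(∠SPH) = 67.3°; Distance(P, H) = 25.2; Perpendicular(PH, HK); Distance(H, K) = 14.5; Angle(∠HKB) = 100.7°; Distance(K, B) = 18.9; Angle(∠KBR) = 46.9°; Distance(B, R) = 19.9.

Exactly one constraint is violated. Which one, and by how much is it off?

Distance(B, R) = 19.9 — off by 8.50.

L = (0.00, 0.00) ✓; LS at 111.8° ✓; |LS| = 26.40 ✓; ∠LSP = 146.5° ✓; |SP| = 26.50 ✓; ∠SPH = 67.30° ✓; |PH| = 25.20 ✓; ∠(PH, HK) = 90.00° ✓; |HK| = 14.50 ✓; ∠HKB = 100.7° ✓; |KB| = 18.90 ✓; ∠KBR = 46.90° ✓; |BR| = 28.40 ✗.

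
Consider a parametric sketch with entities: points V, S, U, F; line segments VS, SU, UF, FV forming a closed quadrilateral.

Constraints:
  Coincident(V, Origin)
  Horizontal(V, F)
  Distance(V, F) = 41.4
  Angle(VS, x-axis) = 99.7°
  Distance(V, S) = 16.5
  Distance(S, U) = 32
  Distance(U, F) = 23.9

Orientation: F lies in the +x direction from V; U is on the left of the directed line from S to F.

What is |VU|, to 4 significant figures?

35.42

Checks: |SU| = 32.00 ✓; |UF| = 23.90 ✓.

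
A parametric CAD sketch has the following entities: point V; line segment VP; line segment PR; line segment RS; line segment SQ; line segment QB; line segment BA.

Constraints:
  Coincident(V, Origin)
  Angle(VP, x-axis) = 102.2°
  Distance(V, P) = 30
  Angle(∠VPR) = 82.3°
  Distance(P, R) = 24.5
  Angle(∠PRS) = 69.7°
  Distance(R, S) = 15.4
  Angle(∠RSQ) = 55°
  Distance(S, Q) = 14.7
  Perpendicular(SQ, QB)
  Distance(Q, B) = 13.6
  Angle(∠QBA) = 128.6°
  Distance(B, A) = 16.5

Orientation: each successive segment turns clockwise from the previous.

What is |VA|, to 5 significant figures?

45.407

SQ is perpendicular to QB, so QB runs at 39.200°; with |QB| = 13.6, B = (15.140, 36.414). ∠QBA = 128.6° gives BA at -12.200° from the x-axis; with |BA| = 16.5, A = (31.267, 32.927). Then |VA| = |A − V| = 45.407.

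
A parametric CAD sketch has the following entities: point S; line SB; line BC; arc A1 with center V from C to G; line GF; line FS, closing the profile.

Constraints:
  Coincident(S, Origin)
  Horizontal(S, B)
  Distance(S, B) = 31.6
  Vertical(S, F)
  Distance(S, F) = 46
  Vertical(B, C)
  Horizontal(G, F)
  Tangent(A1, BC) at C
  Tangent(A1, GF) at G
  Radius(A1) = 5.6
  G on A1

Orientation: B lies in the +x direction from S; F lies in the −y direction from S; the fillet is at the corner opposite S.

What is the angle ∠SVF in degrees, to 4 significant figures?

69.39°

S is at the origin; S and B share the same y with |SB| = 31.6 and B on the +x side, so B = (31.60, 0.000). SF is vertical with |SF| = 46.0 and F on the −y side, so F = (0.000, -46.00). The virtual corner opposite S is at (31.60, -46.00). A1 meets BC tangentially, so VC is at right angles to BC and A1 meets GF tangentially, so VG is at right angles to GF, with radius 5.6, so the center V sits 5.6 in from both sides at V = (26.00, -40.40). Then cos ∠SVF = VS·VF / (|VS||VF|), giving 69.39°.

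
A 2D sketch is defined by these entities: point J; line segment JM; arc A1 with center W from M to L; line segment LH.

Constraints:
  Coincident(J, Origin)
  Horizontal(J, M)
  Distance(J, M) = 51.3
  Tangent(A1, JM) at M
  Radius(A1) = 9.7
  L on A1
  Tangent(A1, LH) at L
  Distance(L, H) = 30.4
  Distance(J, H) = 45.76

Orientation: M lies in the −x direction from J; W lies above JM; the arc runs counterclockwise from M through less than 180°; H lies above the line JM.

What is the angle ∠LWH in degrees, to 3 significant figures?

72.3°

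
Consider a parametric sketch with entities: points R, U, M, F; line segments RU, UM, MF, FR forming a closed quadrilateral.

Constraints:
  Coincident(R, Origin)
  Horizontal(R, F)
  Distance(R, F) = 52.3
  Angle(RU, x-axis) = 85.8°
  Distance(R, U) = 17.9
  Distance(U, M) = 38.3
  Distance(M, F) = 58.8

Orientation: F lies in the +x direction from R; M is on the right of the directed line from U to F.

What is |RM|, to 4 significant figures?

20.42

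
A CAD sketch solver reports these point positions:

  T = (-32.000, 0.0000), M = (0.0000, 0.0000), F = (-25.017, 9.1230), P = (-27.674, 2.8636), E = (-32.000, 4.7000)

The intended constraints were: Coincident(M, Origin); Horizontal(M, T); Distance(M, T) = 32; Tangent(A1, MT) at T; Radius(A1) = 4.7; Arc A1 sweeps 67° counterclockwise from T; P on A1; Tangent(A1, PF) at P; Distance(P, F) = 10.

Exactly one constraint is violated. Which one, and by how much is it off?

Distance(P, F) = 10 — off by 3.20.

M = (0.00, 0.00) ✓; M.y = 0.00, T.y = 0.00 ✓; |MT| = 32.00 ✓; ∠(ET, TM) = 90.00° ✓; |ET| = 4.700 ✓; bearing(E→P) − bearing(E→T) = 67.00° ✓; |EP| = 4.700 ✓; ∠(EP, PF) = 90.00° ✓; |PF| = 6.800 ✗.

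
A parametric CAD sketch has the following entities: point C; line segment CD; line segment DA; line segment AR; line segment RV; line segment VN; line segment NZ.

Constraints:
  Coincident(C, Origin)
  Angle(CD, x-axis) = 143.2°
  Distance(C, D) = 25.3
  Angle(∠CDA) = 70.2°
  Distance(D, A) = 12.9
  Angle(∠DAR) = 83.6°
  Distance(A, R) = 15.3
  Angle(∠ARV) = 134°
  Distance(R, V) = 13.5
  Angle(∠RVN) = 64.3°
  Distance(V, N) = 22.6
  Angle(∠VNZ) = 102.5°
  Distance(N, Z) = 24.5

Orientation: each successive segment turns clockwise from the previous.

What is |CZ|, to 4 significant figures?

33.98

C is at the origin; CD runs at 143.2° with length 25.3, so D = (-20.26, 15.16). ∠CDA = 70.2° gives DA at 33.40° from the x-axis; with |DA| = 12.9, A = (-9.489, 22.26). ∠DAR = 83.6° gives AR at -63.00° from the x-axis; with |AR| = 15.3, R = (-2.543, 8.624). ∠ARV = 134.0° gives RV at -109.0° from the x-axis; with |RV| = 13.5, V = (-6.938, -4.140). ∠RVN = 64.3° gives VN at 135.3° from the x-axis; with |VN| = 22.6, N = (-23.00, 11.76). ∠VNZ = 102.5° gives NZ at 57.80° from the x-axis; with |NZ| = 24.5, Z = (-9.947, 32.49). Then |CZ| = |Z − C| = 33.98.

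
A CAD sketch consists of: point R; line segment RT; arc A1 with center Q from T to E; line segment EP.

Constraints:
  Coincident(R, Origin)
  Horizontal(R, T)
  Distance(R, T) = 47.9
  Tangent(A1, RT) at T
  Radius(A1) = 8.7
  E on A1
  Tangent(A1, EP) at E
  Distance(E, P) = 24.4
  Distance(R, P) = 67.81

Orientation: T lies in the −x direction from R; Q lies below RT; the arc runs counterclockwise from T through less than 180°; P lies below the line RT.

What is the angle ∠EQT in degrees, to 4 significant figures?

81.80°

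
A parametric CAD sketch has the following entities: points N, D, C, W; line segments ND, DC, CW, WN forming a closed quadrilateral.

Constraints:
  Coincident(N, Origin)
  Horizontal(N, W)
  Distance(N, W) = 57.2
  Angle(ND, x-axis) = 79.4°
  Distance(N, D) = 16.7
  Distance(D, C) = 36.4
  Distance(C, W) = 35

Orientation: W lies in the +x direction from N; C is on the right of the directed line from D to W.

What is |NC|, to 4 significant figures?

27.83

Checks: N = (0.00, 0.00) ✓; |DC| = 36.40 ✓; |CW| = 35.00 ✓.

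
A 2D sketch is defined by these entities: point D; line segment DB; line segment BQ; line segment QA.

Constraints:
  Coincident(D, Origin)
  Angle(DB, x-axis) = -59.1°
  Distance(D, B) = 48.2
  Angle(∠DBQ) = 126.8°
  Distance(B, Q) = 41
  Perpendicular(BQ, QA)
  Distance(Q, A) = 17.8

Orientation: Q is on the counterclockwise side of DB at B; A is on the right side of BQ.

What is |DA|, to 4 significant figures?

89.79

∠DBQ = 126.8°, so BQ runs at -59.1° + (180° − 126.8°) = -5.900° from the x-axis; with |BQ| = 41.0, Q = B + 41.0·(cos -5.900°, sin -5.900°) = (65.54, -45.57). BQ is perpendicular to QA; with |QA| = 17.8 on the right of BQ, A = Q + 17.8·(-0.1028, -0.9947) = (63.71, -63.28). Then |DA| = |A − D| = 89.79.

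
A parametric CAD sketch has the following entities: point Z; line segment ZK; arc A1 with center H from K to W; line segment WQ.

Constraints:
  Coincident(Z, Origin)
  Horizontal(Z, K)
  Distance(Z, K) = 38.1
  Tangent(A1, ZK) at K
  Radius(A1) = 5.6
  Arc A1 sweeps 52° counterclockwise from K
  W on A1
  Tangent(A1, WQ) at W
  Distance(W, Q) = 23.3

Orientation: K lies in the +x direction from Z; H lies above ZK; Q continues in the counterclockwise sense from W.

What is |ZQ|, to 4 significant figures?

60.44

Z is at the origin; ZK is horizontal with |ZK| = 38.1 and K on the +x side, so K = (38.10, 0.000). A1 meets ZK tangentially, so HK is at right angles to ZK, so H = K + (0, 5.6) = (38.10, 5.600). On A1, K sits at bearing -90° from H; a 52° counterclockwise sweep puts W at bearing -38°, so W = H + 5.6·(cos -38°, sin -38°) = (42.51, 2.152). A1 meets WQ tangentially, so HW is at right angles to WQ, so WQ runs along (−sin -38°, cos -38°); with |WQ| = 23.3, Q = (56.86, 20.51). Then |ZQ| = |Q − Z| = 60.44.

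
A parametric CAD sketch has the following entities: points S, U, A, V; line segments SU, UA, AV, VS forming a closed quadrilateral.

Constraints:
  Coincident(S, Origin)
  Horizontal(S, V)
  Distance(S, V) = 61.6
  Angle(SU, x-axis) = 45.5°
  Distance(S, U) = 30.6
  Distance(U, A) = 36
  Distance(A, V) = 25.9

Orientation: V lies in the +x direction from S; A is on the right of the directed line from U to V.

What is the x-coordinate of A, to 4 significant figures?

37.81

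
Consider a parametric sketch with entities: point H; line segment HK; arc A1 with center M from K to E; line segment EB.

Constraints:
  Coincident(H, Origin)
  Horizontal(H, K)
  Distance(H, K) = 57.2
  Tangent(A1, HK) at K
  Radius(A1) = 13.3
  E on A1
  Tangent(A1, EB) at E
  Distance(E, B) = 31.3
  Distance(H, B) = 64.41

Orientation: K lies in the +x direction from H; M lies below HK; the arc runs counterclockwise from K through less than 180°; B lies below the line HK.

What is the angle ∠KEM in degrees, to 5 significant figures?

43.316°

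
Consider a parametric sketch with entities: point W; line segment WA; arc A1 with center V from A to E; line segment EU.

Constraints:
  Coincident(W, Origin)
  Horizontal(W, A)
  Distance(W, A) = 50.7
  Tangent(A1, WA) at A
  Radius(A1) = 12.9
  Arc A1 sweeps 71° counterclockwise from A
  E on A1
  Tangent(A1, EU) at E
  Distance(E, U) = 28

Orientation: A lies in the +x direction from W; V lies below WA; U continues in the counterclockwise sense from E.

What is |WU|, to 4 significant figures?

45.84

W is at the origin; W and A share the same y with |WA| = 50.7 and A on the +x side, so A = (50.70, 0.000). Tangency of A1 to WA means the radius VA is perpendicular to WA, so V = A + (0, -12.9) = (50.70, -12.90). On A1, A sits at bearing 90° from V; a 71° counterclockwise sweep puts E at bearing 161°, so E = V + 12.9·(cos 161°, sin 161°) = (38.50, -8.700). The tangent condition forces VE to be normal to EU, so EU runs along (−sin 161°, cos 161°); with |EU| = 28.0, U = (29.39, -35.17). Then |WU| = |U − W| = 45.84.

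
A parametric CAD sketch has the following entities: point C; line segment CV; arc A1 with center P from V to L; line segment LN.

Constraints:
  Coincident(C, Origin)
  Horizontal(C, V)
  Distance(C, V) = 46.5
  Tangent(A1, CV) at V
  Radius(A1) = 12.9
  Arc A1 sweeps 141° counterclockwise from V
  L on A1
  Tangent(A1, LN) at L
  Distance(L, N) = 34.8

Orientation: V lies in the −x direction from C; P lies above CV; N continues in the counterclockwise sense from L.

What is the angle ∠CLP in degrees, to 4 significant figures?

98.15°

C is at the origin; CV is horizontal with |CV| = 46.5 and V on the −x side, so V = (-46.50, 0.000). Since A1 is tangent to CV there, PV ⟂ CV, so P = V + (0, 12.9) = (-46.50, 12.90). On A1, V sits at bearing -90° from P; a 141° counterclockwise sweep puts L at bearing 51°, so L = P + 12.9·(cos 51°, sin 51°) = (-38.38, 22.93). Then cos ∠CLP = LC·LP / (|LC||LP|), giving 98.15°.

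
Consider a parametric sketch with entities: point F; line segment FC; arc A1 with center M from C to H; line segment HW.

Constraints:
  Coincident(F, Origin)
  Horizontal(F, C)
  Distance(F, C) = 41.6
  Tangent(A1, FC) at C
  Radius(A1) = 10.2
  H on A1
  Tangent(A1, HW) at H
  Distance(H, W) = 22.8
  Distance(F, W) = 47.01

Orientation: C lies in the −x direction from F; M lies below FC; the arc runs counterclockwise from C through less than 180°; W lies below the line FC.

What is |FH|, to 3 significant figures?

51.9

Checks: F.y = 0.00, C.y = 0.00 ✓; |MH| = 10.20 ✓; ∠(MH, HW) = 90.00° ✓; |HW| = 22.80 ✓; |FW| = 47.01 ✓.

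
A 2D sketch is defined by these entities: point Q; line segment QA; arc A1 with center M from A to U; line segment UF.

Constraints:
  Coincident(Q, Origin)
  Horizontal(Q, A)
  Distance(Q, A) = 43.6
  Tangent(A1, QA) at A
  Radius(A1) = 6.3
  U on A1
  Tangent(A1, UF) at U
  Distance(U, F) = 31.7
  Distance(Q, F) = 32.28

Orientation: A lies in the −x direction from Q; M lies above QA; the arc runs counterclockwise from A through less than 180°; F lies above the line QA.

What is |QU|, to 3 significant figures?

38.8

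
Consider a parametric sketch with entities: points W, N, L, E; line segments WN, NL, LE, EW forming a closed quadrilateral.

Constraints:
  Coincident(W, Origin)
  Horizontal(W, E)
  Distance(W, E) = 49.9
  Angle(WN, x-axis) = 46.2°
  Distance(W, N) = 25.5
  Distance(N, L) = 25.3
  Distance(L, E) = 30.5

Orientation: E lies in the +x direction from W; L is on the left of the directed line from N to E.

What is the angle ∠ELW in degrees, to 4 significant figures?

72.17°

W is at the origin; W and E share the same y with |WE| = 49.9 and E in +x, so E = (49.9, 0). WN runs at 46.2° with |WN| = 25.5, so N = (17.65, 18.40). L is determined by |NL| = 25.3 and |LE| = 30.5 together: it lies at the intersection of circle(N, 25.3) and circle(E, 30.5). With |NE| = 37.13, the foot of the radical line on NE is 14.66 from N and the perpendicular offset is √(25.3² − 14.66²) = 20.62. Taking the left-of-NE solution: L = (40.60, 29.05).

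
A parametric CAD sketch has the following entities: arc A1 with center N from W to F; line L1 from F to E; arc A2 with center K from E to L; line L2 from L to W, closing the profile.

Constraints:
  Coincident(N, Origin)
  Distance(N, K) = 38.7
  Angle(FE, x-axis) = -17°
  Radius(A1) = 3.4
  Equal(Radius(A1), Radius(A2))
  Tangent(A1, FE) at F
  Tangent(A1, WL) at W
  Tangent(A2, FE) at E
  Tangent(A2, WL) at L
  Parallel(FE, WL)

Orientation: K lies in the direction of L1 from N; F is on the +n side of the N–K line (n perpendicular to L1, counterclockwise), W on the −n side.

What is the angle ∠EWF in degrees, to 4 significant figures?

80.03°

The slot axis is L1's direction at -17.0°, so u = (cos -17.0°, sin -17.0°) = (0.9563, -0.2924) and n = (−sin -17.0°, cos -17.0°) = (0.2924, 0.9563). N is at the origin and K lies 38.7 along u from N, so K = 38.7·u = (37.01, -11.31). Tangency of A1 to both parallel lines with radius 3.4 puts F and W at N ± 3.4·n: F = (0.9941, 3.251), W = (-0.9941, -3.251). Equal radii place E and L the same way about K: E = K + 3.4·n = (38.00, -8.063), L = K − 3.4·n = (36.01, -14.57). Then cos ∠EWF = WE·WF / (|WE||WF|), giving 80.03°.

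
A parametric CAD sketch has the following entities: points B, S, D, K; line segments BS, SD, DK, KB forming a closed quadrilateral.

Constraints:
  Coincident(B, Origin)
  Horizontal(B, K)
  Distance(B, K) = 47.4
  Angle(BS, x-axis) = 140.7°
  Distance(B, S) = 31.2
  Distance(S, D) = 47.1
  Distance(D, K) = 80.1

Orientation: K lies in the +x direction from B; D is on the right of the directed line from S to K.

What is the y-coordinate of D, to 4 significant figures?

-27.18

Checks: |BK| = 47.40 ✓; |BS| = 31.20 ✓; |SD| = 47.10 ✓; |DK| = 80.10 ✓.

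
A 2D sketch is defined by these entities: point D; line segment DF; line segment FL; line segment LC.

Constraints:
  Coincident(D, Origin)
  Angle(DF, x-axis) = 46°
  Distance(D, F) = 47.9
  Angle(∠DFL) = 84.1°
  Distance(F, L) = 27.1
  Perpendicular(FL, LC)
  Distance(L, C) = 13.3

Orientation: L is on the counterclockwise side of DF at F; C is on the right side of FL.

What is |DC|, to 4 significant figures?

64.86

∠DFL = 84.1°, so FL runs at 46.0° + (180° − 84.1°) = 141.9° from the x-axis; with |FL| = 27.1, L = F + 27.1·(cos 141.9°, sin 141.9°) = (11.95, 51.18). The perpendicularity gives LC at right angles to FL; with |LC| = 13.3 on the right of FL, C = L + 13.3·(0.6170, 0.7869) = (20.15, 61.64). Then |DC| = |C − D| = 64.86.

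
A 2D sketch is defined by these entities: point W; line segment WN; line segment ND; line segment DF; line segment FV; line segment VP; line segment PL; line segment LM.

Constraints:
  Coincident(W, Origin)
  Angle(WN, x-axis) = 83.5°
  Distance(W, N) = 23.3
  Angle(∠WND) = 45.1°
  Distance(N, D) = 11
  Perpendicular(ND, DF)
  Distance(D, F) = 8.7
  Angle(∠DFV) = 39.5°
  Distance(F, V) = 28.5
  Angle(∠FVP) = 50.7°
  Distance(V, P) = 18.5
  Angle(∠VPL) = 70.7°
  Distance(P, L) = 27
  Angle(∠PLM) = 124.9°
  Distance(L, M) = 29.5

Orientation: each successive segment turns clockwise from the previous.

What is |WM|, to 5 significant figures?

42.456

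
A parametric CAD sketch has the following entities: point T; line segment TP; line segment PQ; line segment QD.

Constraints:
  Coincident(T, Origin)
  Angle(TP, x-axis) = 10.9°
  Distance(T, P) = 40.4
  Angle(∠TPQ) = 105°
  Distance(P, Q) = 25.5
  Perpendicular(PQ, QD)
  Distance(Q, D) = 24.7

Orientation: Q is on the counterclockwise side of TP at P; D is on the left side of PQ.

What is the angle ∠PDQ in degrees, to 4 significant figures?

45.91°

T is at the origin; TP runs at 10.9° with length 40.4, so P = 40.4·(cos 10.9°, sin 10.9°) = (39.67, 7.639). ∠TPQ = 105.0°, so PQ runs at 10.9° + (180° − 105.0°) = 85.90° from the x-axis; with |PQ| = 25.5, Q = P + 25.5·(cos 85.90°, sin 85.90°) = (41.49, 33.07). PQ is perpendicular to QD; with |QD| = 24.7 on the left of PQ, D = Q + 24.7·(-0.9974, 0.07150) = (16.86, 34.84). Then cos ∠PDQ = DP·DQ / (|DP||DQ|), giving 45.91°.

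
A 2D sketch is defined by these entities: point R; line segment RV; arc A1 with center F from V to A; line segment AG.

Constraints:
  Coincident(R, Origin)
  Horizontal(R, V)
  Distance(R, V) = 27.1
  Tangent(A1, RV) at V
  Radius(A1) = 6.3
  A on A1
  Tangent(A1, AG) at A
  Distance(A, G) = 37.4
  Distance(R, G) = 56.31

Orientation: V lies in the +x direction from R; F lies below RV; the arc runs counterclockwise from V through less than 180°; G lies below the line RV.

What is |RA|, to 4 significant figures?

23.07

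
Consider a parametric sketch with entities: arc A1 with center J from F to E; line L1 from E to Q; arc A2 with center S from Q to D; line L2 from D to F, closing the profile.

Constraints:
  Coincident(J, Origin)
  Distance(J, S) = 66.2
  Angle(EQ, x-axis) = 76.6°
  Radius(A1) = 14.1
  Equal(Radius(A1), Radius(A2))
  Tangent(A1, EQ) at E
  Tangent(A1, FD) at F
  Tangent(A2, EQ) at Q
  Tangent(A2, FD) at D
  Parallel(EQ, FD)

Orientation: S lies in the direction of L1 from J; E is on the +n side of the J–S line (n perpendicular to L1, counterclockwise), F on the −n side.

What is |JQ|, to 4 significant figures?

67.68

The slot axis is L1's direction at 76.6°, so u = (cos 76.6°, sin 76.6°) = (0.2317, 0.9728) and n = (−sin 76.6°, cos 76.6°) = (-0.9728, 0.2317). J is at the origin and S lies 66.2 along u from J, so S = 66.2·u = (15.34, 64.40). Tangency of A1 to both parallel lines with radius 14.1 puts E and F at J ± 14.1·n: E = (-13.72, 3.268), F = (13.72, -3.268). Equal radii place Q and D the same way about S: Q = S + 14.1·n = (1.626, 67.67), D = S − 14.1·n = (29.06, 61.13). Then |JQ| = |Q − J| = 67.68.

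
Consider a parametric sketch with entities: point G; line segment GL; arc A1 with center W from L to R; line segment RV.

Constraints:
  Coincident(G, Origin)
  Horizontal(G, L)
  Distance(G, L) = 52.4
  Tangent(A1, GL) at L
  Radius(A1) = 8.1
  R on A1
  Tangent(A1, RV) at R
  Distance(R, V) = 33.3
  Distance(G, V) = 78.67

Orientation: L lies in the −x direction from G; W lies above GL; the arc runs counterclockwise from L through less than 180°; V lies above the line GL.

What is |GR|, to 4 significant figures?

48.33

G is at the origin; GL is horizontal with |GL| = 52.4 and L on the −x side, so L = (-52.40, 0.000). Since A1 is tangent to GL there, WL ⟂ GL, so W = L + (0, 8.1) = (-52.40, 8.100). Since WR ⟂ RV (tangency), |WV| = √(8.1² + 33.3²) = 34.27 regardless of where R sits on A1. So V lies on both circle(G, 78.67) and circle(W, 34.27); the above-GL intersection is V = (-68.77, 38.21). R is the foot of the tangent from V: R = (-46.40, 13.54).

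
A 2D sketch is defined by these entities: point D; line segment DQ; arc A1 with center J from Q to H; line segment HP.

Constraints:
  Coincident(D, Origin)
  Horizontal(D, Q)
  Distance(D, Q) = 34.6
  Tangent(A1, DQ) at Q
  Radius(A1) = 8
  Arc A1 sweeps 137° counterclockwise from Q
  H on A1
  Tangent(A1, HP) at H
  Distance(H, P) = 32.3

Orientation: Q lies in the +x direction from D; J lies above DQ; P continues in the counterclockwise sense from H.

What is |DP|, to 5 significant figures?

39.464

On A1, Q sits at bearing -90° from J; a 137° counterclockwise sweep puts H at bearing 47°, so H = J + 8.0·(cos 47°, sin 47°) = (40.056, 13.851). The tangent condition forces JH to be normal to HP, so HP runs along (−sin 47°, cos 47°); with |HP| = 32.3, P = (16.433, 35.879). Then |DP| = |P − D| = 39.464.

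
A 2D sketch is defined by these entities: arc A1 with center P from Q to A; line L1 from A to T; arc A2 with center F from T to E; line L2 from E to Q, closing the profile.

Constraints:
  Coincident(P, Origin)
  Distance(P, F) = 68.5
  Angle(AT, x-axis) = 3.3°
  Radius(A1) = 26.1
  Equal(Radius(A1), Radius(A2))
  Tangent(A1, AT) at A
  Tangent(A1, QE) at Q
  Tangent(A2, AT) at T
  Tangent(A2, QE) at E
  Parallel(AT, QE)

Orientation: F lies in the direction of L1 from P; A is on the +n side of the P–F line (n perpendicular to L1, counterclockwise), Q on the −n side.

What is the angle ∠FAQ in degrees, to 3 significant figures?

69.1°

The slot axis is L1's direction at 3.3°, so u = (cos 3.3°, sin 3.3°) = (0.998, 0.0576) and n = (−sin 3.3°, cos 3.3°) = (-0.0576, 0.998). P is at the origin and F lies 68.5 along u from P, so F = 68.5·u = (68.4, 3.94). Tangency of A1 to both parallel lines with radius 26.1 puts A and Q at P ± 26.1·n: A = (-1.50, 26.1), Q = (1.50, -26.1). Then cos ∠FAQ = AF·AQ / (|AF||AQ|), giving 69.1°.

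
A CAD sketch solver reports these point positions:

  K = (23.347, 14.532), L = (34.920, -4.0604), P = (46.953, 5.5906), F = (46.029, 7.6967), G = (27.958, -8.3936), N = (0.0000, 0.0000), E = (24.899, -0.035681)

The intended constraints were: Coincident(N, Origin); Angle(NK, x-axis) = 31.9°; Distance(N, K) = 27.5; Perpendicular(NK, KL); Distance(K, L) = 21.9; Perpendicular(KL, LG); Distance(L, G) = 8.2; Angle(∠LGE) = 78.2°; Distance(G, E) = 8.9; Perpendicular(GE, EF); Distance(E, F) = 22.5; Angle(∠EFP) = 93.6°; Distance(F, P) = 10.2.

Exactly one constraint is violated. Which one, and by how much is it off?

Distance(F, P) = 10.2 — off by 7.90.

N = (0.00, 0.00) ✓; NK at 31.90° ✓; |NK| = 27.50 ✓; ∠(NK, KL) = 90.00° ✓; |KL| = 21.90 ✓; ∠(KL, LG) = 90.00° ✓; |LG| = 8.200 ✓; ∠LGE = 78.20° ✓; |GE| = 8.900 ✓; ∠(GE, EF) = 90.00° ✓; |EF| = 22.50 ✓; ∠EFP = 93.59° ✓; |FP| = 2.300 ✗.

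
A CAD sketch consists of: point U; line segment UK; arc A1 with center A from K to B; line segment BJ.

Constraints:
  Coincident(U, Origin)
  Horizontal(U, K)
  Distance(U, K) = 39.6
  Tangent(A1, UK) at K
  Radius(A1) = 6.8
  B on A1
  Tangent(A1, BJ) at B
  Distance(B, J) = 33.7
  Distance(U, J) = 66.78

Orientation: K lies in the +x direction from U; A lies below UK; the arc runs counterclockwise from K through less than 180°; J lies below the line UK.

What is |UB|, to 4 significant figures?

36.03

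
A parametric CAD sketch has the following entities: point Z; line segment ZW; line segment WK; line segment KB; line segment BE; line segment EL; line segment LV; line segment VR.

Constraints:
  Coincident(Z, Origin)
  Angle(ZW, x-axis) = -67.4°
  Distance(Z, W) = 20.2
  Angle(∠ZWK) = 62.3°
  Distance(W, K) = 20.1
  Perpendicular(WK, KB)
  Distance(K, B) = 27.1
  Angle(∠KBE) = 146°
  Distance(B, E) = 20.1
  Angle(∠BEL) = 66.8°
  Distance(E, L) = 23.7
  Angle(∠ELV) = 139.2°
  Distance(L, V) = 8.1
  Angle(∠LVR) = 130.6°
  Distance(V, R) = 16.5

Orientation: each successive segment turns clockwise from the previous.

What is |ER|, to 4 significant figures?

36.90

∠ELV = 139.2° gives LV at -103.1° from the x-axis; with |LV| = 8.1, V = (12.01, -3.144). ∠LVR = 130.6° gives VR at -152.5° from the x-axis; with |VR| = 16.5, R = (-2.627, -10.76). Then |ER| = |R − E| = 36.90.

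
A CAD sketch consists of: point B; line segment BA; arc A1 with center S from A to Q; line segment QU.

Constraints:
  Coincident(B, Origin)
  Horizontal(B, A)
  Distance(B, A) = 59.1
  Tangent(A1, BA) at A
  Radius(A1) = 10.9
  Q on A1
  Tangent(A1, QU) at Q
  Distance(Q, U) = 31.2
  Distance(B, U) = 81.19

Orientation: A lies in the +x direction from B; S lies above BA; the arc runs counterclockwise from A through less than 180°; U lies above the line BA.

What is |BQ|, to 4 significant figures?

70.88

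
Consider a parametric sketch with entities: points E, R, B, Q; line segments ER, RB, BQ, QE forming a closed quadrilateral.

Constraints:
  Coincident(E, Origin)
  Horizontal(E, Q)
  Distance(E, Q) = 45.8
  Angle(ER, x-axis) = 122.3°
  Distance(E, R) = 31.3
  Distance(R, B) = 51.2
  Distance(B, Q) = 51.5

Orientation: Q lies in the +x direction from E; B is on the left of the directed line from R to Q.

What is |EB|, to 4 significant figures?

56.94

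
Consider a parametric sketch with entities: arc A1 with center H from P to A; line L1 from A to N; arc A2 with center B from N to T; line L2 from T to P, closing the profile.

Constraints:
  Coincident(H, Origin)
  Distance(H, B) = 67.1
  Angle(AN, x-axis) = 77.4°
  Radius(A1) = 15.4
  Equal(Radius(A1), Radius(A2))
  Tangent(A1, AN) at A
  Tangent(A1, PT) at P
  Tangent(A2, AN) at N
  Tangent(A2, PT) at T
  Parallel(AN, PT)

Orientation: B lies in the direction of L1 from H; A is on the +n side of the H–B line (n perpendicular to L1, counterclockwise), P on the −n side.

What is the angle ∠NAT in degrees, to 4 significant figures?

24.66°

The slot axis is L1's direction at 77.4°, so u = (cos 77.4°, sin 77.4°) = (0.2181, 0.9759) and n = (−sin 77.4°, cos 77.4°) = (-0.9759, 0.2181). H is at the origin and B lies 67.1 along u from H, so B = 67.1·u = (14.64, 65.48). Tangency of A1 to both parallel lines with radius 15.4 puts A and P at H ± 15.4·n: A = (-15.03, 3.359), P = (15.03, -3.359). Equal radii place N and T the same way about B: N = B + 15.4·n = (-0.3917, 68.84), T = B − 15.4·n = (29.67, 62.12). Then cos ∠NAT = AN·AT / (|AN||AT|), giving 24.66°.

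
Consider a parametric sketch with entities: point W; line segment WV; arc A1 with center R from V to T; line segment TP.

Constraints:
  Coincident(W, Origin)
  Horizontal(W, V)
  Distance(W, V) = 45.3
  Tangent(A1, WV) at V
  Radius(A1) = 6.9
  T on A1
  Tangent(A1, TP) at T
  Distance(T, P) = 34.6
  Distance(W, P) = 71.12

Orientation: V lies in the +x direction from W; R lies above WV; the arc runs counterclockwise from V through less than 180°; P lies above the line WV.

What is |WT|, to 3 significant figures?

52.3

W is at the origin; W and V share the same y with |WV| = 45.3 and V on the +x side, so V = (45.3, 0.00). Since A1 is tangent to WV there, RV ⟂ WV, so R = V + (0, 6.9) = (45.3, 6.90). Since RT ⟂ TP (tangency), |RP| = √(6.9² + 34.6²) = 35.3 regardless of where T sits on A1. So P lies on both circle(W, 71.12) and circle(R, 35.3); the above-WV intersection is P = (59.3, 39.3). T is the foot of the tangent from P: T = (52.0, 5.46).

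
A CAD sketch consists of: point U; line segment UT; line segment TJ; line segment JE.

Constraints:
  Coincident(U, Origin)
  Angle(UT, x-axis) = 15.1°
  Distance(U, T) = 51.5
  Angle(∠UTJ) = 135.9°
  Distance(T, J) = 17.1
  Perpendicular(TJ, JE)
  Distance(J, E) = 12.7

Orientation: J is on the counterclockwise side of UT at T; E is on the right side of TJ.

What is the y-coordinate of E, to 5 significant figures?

21.601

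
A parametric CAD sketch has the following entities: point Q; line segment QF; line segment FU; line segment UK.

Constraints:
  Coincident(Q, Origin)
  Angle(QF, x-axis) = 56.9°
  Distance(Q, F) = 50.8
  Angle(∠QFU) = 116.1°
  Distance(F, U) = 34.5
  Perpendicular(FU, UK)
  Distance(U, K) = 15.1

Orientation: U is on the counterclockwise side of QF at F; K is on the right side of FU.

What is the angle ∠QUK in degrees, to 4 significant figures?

128.7°

Q is at the origin; QF runs at 56.9° with length 50.8, so F = 50.8·(cos 56.9°, sin 56.9°) = (27.74, 42.56). ∠QFU = 116.1°, so FU runs at 56.9° + (180° − 116.1°) = 120.8° from the x-axis; with |FU| = 34.5, U = F + 34.5·(cos 120.8°, sin 120.8°) = (10.08, 72.19). The perpendicularity gives UK at right angles to FU; with |UK| = 15.1 on the right of FU, K = U + 15.1·(0.8590, 0.5120) = (23.05, 79.92). Then cos ∠QUK = UQ·UK / (|UQ||UK|), giving 128.7°.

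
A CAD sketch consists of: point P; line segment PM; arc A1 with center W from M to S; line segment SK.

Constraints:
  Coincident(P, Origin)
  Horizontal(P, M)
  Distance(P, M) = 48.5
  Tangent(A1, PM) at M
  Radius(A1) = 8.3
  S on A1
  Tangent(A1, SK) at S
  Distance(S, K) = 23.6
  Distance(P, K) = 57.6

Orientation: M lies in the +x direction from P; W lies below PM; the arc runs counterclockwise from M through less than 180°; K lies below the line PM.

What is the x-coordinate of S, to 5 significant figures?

40.521

Checks: |WS| = 8.300 ✓; ∠(WS, SK) = 90.00° ✓; |SK| = 23.60 ✓; |PK| = 57.60 ✓.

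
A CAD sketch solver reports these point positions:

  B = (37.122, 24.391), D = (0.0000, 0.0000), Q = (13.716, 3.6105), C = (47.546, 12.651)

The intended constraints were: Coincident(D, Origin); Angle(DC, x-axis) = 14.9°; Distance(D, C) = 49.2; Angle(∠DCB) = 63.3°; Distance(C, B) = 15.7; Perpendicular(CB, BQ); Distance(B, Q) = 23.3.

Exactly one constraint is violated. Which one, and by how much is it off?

Distance(B, Q) = 23.3 — off by 8.00.

D = (0.00, 0.00) ✓; DC at 14.90° ✓; |DC| = 49.20 ✓; ∠DCB = 63.30° ✓; |CB| = 15.70 ✓; ∠(CB, BQ) = 90.00° ✓; |BQ| = 31.30 ✗.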